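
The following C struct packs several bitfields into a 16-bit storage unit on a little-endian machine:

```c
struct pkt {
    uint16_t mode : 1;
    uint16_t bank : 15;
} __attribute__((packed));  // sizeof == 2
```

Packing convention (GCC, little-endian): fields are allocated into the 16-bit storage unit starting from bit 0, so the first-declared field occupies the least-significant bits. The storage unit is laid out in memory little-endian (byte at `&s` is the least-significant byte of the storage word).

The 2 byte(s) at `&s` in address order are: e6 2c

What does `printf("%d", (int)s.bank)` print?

5747

[0]=0xe6 [1]=0x2c (little-endian) → word 0x2ce6
mode [0+:1] = (word>>0) & 0x1 = 0
bank [1+:15] = (word>>1) & 0x7fff = 5747  ←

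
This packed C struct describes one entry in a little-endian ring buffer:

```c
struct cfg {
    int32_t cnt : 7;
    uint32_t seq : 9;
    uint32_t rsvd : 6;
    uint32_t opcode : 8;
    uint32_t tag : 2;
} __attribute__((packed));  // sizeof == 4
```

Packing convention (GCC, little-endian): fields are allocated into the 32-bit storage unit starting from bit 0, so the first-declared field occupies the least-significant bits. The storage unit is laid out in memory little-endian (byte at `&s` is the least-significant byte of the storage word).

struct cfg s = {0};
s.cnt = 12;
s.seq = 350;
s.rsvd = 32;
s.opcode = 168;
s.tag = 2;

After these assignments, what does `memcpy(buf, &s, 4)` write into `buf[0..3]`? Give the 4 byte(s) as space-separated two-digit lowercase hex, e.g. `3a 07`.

0c af 20 aa

[0+:7] cnt=12 & 0x7f = 0xc; word=0x0000000c
[7+:9] seq=350 & 0x1ff = 0x15e; word=0x0000af0c
[16+:6] rsvd=32 & 0x3f = 0x20; word=0x0020af0c
[22+:8] opcode=168 & 0xff = 0xa8; word=0x2a20af0c
[30+:2] tag=2 & 0x3 = 0x2; word=0xaa20af0c
word = 0xaa20af0c → little-endian bytes:
  [0]=0x0c  [1]=0xaf  [2]=0x20  [3]=0xaa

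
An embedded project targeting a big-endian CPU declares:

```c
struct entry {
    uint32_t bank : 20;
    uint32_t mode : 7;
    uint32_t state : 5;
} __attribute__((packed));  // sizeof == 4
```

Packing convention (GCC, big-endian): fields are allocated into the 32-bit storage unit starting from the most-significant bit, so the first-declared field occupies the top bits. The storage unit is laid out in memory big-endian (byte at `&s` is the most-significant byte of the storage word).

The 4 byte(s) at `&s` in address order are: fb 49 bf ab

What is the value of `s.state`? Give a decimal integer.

[0]=0xfb [1]=0x49 [2]=0xbf [3]=0xab (big-endian) → word 0xfb49bfab
bank [12+:20] = (word>>12) & 0xfffff = 1029275
mode [5+:7] = (word>>5) & 0x7f = 125
state [0+:5] = (word>>0) & 0x1f = 11  ←

11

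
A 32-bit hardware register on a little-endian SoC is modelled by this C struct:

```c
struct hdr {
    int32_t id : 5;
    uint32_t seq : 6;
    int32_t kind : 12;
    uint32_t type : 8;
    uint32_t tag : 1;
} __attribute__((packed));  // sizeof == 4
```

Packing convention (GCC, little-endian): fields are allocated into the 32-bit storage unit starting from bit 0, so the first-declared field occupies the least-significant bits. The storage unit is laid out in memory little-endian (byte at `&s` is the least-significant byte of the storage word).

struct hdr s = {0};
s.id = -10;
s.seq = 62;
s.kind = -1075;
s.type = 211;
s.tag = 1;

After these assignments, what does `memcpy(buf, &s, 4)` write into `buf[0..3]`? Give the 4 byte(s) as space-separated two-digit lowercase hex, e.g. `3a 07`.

d6 6f de e9

id (5b) val=-10 bits=0x16 at bit 0: 0x00000016
seq (6b) val=62 bits=0x3e at bit 5: 0x000007d6
kind (12b) val=-1075 bits=0xbcd at bit 11: 0x005e6fd6
type (8b) val=211 bits=0xd3 at bit 23: 0x69de6fd6
tag (1b) val=1 bits=0x1 at bit 31: 0xe9de6fd6
word = 0xe9de6fd6 → little-endian bytes:
  [0]=0xd6  [1]=0x6f  [2]=0xde  [3]=0xe9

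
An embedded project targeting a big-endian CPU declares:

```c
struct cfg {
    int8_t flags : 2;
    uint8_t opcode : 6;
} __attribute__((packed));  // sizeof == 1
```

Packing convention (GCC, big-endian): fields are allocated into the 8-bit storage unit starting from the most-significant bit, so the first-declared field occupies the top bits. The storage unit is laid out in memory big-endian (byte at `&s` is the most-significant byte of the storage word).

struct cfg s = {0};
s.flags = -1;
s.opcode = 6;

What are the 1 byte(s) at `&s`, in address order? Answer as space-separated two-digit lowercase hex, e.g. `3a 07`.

c6

[6+:2] flags=-1 & 0x3 = 0x3; word=0xc0
[0+:6] opcode=6 & 0x3f = 0x6; word=0xc6
word = 0xc6 → big-endian bytes:
  [0]=0xc6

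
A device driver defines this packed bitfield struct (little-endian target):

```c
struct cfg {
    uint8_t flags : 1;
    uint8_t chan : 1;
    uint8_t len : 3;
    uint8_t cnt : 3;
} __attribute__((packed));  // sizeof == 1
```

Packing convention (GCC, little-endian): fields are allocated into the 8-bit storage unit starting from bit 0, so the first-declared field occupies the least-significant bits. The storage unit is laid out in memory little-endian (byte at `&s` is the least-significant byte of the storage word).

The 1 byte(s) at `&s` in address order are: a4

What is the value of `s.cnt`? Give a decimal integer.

5

[0]=0xa4 (little-endian) → word 0xa4
flags:1 @ bit 0 → (0xa4>>0)&0x1 = 0x0
chan:1 @ bit 1 → (0xa4>>1)&0x1 = 0x0
len:3 @ bit 2 → (0xa4>>2)&0x7 = 0x1
cnt:3 @ bit 5 → (0xa4>>5)&0x7 = 0x5  ←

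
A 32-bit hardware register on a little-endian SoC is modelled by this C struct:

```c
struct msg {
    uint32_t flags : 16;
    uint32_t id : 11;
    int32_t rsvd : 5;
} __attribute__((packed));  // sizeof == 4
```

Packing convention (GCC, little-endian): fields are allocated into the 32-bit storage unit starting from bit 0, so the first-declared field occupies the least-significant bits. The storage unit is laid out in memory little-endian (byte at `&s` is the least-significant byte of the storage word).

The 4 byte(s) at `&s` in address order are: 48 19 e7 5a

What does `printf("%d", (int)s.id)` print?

[0]=0x48 [1]=0x19 [2]=0xe7 [3]=0x5a (little-endian) → word 0x5ae71948
flags:16 @ bit 0 → (0x5ae71948>>0)&0xffff = 0x1948
id:11 @ bit 16 → (0x5ae71948>>16)&0x7ff = 0x2e7  ←
rsvd:5 @ bit 27 → (0x5ae71948>>27)&0x1f = 0xb

743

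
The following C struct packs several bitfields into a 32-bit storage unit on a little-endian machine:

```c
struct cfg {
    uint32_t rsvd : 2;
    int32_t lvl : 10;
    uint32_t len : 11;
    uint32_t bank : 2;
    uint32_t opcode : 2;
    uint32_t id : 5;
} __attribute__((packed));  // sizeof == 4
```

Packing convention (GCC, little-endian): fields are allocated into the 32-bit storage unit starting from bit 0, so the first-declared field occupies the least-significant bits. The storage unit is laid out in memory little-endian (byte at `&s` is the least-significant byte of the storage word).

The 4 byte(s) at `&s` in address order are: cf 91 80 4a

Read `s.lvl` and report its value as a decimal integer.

115

[0]=0xcf [1]=0x91 [2]=0x80 [3]=0x4a (little-endian) → word 0x4a8091cf
rsvd:2 @ bit 0 → (0x4a8091cf>>0)&0x3 = 0x3
lvl:10 @ bit 2 → (0x4a8091cf>>2)&0x3ff = 0x73  ←
len:11 @ bit 12 → (0x4a8091cf>>12)&0x7ff = 0x9
bank:2 @ bit 23 → (0x4a8091cf>>23)&0x3 = 0x1
opcode:2 @ bit 25 → (0x4a8091cf>>25)&0x3 = 0x1
id:5 @ bit 27 → (0x4a8091cf>>27)&0x1f = 0x9
lvl signed 10b, MSB=0: value = 115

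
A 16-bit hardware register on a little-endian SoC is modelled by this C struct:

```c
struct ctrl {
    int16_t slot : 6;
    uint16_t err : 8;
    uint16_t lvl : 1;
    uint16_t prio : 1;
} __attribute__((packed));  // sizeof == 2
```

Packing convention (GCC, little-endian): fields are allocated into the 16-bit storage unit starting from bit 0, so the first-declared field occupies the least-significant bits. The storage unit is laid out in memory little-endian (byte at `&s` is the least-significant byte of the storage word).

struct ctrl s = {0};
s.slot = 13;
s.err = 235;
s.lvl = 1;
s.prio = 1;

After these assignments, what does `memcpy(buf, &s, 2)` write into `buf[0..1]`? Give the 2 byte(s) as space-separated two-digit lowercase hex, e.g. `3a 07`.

slot:6 = 13 → 0xd << 0 → word 0x000d
err:8 = 235 → 0xeb << 6 → word 0x3acd
lvl:1 = 1 → 0x1 << 14 → word 0x7acd
prio:1 = 1 → 0x1 << 15 → word 0xfacd
word = 0xfacd → little-endian bytes:
  [0]=0xcd  [1]=0xfa

cd fa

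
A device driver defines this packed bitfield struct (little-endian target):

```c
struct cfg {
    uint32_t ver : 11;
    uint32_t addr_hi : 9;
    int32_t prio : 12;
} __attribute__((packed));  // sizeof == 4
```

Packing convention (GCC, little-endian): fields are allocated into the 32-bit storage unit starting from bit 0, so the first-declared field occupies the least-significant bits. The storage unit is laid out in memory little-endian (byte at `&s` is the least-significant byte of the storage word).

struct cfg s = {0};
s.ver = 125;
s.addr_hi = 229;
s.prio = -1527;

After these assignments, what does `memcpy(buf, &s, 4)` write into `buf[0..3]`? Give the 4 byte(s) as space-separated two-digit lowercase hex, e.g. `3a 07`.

ver:11 = 125 → 0x7d << 0 → word 0x0000007d
addr_hi:9 = 229 → 0xe5 << 11 → word 0x0007287d
prio:12 = -1527 → 0xa09 << 20 → word 0xa097287d
word = 0xa097287d → little-endian bytes:
  [0]=0x7d  [1]=0x28  [2]=0x97  [3]=0xa0

7d 28 97 a0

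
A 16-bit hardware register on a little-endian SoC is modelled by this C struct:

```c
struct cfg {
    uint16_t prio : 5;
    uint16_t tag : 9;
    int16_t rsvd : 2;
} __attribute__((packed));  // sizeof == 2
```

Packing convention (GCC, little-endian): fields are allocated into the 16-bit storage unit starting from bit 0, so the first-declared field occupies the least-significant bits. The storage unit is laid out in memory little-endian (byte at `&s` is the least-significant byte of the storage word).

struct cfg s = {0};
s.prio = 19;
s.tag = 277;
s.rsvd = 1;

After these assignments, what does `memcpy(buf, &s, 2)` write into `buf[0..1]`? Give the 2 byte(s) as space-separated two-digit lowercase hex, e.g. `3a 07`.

prio:5 = 19 → 0x13 << 0 → word 0x0013
tag:9 = 277 → 0x115 << 5 → word 0x22b3
rsvd:2 = 1 → 0x1 << 14 → word 0x62b3
word = 0x62b3 → little-endian bytes:
  [0]=0xb3  [1]=0x62

b3 62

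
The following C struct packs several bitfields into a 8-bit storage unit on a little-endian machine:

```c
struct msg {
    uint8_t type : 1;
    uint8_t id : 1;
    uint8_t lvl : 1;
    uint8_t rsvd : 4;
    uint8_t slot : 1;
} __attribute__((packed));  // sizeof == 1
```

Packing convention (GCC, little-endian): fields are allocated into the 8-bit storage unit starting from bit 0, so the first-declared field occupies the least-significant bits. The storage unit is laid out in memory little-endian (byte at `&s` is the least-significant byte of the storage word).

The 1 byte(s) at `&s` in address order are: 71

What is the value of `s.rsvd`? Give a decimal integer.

[0]=0x71 (little-endian) → word 0x71
type [0+:1] = (word>>0) & 0x1 = 1
id [1+:1] = (word>>1) & 0x1 = 0
lvl [2+:1] = (word>>2) & 0x1 = 0
rsvd [3+:4] = (word>>3) & 0xf = 14  ←
slot [7+:1] = (word>>7) & 0x1 = 0

14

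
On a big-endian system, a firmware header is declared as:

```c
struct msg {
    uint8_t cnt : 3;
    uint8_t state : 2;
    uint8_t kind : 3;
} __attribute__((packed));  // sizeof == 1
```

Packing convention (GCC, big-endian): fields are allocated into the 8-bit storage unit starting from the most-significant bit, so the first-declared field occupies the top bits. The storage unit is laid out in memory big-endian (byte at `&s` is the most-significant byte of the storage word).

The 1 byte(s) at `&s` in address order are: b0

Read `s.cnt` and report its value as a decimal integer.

5

[0]=0xb0 (big-endian) → word 0xb0
cnt:3 @ bit 5 → (0xb0>>5)&0x7 = 0x5  ←
state:2 @ bit 3 → (0xb0>>3)&0x3 = 0x2
kind:3 @ bit 0 → (0xb0>>0)&0x7 = 0x0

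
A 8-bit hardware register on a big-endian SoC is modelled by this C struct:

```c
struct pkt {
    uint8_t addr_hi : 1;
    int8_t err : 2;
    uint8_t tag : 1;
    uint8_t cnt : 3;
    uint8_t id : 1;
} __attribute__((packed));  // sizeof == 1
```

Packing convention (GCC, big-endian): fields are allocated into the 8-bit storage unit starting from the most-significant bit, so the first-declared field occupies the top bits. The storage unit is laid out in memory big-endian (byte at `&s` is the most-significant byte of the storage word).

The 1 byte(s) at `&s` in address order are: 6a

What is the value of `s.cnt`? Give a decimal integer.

5

[0]=0x6a (big-endian) → word 0x6a
addr_hi:1 @ bit 7 → (0x6a>>7)&0x1 = 0x0
err:2 @ bit 5 → (0x6a>>5)&0x3 = 0x3
tag:1 @ bit 4 → (0x6a>>4)&0x1 = 0x0
cnt:3 @ bit 1 → (0x6a>>1)&0x7 = 0x5  ←
id:1 @ bit 0 → (0x6a>>0)&0x1 = 0x0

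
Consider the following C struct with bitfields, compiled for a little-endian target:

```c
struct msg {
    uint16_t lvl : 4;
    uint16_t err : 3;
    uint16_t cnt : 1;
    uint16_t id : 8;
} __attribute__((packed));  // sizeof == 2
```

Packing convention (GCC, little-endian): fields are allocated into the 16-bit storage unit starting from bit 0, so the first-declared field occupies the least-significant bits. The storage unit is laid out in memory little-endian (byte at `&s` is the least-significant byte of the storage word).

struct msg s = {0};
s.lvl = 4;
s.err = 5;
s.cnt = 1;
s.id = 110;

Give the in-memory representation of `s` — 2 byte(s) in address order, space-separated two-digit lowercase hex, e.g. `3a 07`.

d4 6e

lvl (4b) val=4 bits=0x4 at bit 0: 0x0004
err (3b) val=5 bits=0x5 at bit 4: 0x0054
cnt (1b) val=1 bits=0x1 at bit 7: 0x00d4
id (8b) val=110 bits=0x6e at bit 8: 0x6ed4
word = 0x6ed4 → little-endian bytes:
  [0]=0xd4  [1]=0x6e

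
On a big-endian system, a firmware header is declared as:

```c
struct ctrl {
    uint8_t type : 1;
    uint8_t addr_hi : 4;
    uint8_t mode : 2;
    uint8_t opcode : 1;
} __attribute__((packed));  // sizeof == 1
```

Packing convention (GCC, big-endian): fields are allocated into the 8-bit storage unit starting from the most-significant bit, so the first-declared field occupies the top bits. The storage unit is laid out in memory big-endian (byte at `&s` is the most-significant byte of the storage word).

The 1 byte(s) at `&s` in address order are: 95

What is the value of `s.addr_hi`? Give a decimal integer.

[0]=0x95 (big-endian) → word 0x95
type:1 @ bit 7 → (0x95>>7)&0x1 = 0x1
addr_hi:4 @ bit 3 → (0x95>>3)&0xf = 0x2  ←
mode:2 @ bit 1 → (0x95>>1)&0x3 = 0x2
opcode:1 @ bit 0 → (0x95>>0)&0x1 = 0x1

2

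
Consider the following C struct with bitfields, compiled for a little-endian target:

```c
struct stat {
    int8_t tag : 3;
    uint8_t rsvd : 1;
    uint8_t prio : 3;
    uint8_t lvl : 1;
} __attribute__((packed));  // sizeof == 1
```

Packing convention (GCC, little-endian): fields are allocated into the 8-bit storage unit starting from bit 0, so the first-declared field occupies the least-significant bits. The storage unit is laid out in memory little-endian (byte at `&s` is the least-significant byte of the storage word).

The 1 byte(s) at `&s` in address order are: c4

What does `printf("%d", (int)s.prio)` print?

[0]=0xc4 (little-endian) → word 0xc4
tag:3 @ bit 0 → (0xc4>>0)&0x7 = 0x4
rsvd:1 @ bit 3 → (0xc4>>3)&0x1 = 0x0
prio:3 @ bit 4 → (0xc4>>4)&0x7 = 0x4  ←
lvl:1 @ bit 7 → (0xc4>>7)&0x1 = 0x1

4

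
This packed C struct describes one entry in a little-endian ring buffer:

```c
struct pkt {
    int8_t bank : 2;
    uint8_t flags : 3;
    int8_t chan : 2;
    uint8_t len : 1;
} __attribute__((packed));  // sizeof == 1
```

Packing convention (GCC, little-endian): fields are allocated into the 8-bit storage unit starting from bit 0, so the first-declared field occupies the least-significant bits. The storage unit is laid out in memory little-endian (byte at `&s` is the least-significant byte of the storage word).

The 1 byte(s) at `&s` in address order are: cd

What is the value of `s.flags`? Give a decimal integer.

[0]=0xcd (little-endian) → word 0xcd
bank [0+:2] = (word>>0) & 0x3 = 1
flags [2+:3] = (word>>2) & 0x7 = 3  ←
chan [5+:2] = (word>>5) & 0x3 = 2
len [7+:1] = (word>>7) & 0x1 = 1

3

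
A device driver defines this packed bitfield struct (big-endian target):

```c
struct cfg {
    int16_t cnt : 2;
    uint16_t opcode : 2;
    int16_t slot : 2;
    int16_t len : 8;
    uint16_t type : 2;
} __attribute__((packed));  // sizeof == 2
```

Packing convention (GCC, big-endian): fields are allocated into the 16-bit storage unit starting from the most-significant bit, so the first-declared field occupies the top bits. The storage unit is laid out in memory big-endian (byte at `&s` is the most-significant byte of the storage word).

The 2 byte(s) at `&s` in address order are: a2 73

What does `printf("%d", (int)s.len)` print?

-100

[0]=0xa2 [1]=0x73 (big-endian) → word 0xa273
cnt [14+:2] = (word>>14) & 0x3 = 2
opcode [12+:2] = (word>>12) & 0x3 = 2
slot [10+:2] = (word>>10) & 0x3 = 0
len [2+:8] = (word>>2) & 0xff = 156  ←
type [0+:2] = (word>>0) & 0x3 = 3
len signed 8b, MSB=1: 156 - 256 = -100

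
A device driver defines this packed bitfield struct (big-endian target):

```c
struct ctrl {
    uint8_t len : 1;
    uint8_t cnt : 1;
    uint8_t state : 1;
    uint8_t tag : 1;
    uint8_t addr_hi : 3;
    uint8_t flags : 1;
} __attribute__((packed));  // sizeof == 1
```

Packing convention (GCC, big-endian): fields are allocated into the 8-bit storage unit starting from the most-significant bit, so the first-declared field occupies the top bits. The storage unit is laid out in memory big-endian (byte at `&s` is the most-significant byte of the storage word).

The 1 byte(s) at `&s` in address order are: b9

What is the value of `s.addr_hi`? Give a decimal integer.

[0]=0xb9 (big-endian) → word 0xb9
len [7+:1] = (word>>7) & 0x1 = 1
cnt [6+:1] = (word>>6) & 0x1 = 0
state [5+:1] = (word>>5) & 0x1 = 1
tag [4+:1] = (word>>4) & 0x1 = 1
addr_hi [1+:3] = (word>>1) & 0x7 = 4  ←
flags [0+:1] = (word>>0) & 0x1 = 1

4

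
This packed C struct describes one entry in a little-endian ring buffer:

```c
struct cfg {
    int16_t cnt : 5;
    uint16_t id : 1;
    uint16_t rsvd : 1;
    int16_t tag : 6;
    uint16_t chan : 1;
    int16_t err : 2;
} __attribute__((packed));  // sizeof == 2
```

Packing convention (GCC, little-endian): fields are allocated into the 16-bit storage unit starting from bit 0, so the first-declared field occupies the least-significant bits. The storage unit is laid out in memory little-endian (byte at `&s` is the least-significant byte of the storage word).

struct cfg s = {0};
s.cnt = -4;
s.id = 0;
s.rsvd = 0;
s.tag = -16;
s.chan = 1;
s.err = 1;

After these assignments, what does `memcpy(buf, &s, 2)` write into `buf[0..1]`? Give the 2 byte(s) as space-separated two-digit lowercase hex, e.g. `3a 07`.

1c 78

[0+:5] cnt=-4 & 0x1f = 0x1c; word=0x001c
[5+:1] id=0 & 0x1 = 0x0; word=0x001c
[6+:1] rsvd=0 & 0x1 = 0x0; word=0x001c
[7+:6] tag=-16 & 0x3f = 0x30; word=0x181c
[13+:1] chan=1 & 0x1 = 0x1; word=0x381c
[14+:2] err=1 & 0x3 = 0x1; word=0x781c
word = 0x781c → little-endian bytes:
  [0]=0x1c  [1]=0x78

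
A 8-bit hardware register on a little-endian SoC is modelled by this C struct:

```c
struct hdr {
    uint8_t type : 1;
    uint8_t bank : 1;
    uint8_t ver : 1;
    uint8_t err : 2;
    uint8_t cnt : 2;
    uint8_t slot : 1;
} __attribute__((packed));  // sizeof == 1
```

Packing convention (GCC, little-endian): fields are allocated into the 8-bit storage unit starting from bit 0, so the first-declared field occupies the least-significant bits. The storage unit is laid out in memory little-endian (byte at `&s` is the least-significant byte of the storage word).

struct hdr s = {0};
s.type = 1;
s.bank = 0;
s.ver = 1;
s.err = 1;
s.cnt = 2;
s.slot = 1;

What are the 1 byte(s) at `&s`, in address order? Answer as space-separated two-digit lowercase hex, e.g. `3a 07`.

cd

type (1b) val=1 bits=0x1 at bit 0: 0x01
bank (1b) val=0 bits=0x0 at bit 1: 0x01
ver (1b) val=1 bits=0x1 at bit 2: 0x05
err (2b) val=1 bits=0x1 at bit 3: 0x0d
cnt (2b) val=2 bits=0x2 at bit 5: 0x4d
slot (1b) val=1 bits=0x1 at bit 7: 0xcd
word = 0xcd → little-endian bytes:
  [0]=0xcd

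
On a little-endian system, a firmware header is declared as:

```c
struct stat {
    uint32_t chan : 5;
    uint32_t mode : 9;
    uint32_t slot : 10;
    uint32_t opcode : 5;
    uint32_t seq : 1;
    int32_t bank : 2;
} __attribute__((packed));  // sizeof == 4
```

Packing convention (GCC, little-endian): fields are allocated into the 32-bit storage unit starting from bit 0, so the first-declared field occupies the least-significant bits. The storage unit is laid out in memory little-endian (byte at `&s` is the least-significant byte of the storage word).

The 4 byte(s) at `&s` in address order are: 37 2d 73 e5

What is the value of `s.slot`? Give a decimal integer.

460

[0]=0x37 [1]=0x2d [2]=0x73 [3]=0xe5 (little-endian) → word 0xe5732d37
chan:5 @ bit 0 → (0xe5732d37>>0)&0x1f = 0x17
mode:9 @ bit 5 → (0xe5732d37>>5)&0x1ff = 0x169
slot:10 @ bit 14 → (0xe5732d37>>14)&0x3ff = 0x1cc  ←
opcode:5 @ bit 24 → (0xe5732d37>>24)&0x1f = 0x5
seq:1 @ bit 29 → (0xe5732d37>>29)&0x1 = 0x1
bank:2 @ bit 30 → (0xe5732d37>>30)&0x3 = 0x3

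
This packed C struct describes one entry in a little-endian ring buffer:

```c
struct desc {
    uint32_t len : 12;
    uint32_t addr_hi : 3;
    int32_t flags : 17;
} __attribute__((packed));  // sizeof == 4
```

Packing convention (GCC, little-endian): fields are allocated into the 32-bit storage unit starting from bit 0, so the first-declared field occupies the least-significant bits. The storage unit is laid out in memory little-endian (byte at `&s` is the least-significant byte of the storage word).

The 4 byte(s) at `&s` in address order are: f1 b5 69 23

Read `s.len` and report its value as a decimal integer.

[0]=0xf1 [1]=0xb5 [2]=0x69 [3]=0x23 (little-endian) → word 0x2369b5f1
len [0+:12] = (word>>0) & 0xfff = 1521  ←
addr_hi [12+:3] = (word>>12) & 0x7 = 3
flags [15+:17] = (word>>15) & 0x1ffff = 18131

1521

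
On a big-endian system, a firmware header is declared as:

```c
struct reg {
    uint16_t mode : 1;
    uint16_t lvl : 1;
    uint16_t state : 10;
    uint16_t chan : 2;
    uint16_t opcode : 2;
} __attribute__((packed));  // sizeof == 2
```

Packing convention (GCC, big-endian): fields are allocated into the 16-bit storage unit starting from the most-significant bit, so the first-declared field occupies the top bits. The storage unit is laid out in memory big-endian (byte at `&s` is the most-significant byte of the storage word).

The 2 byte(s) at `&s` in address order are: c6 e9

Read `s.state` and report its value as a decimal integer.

[0]=0xc6 [1]=0xe9 (big-endian) → word 0xc6e9
mode:1 @ bit 15 → (0xc6e9>>15)&0x1 = 0x1
lvl:1 @ bit 14 → (0xc6e9>>14)&0x1 = 0x1
state:10 @ bit 4 → (0xc6e9>>4)&0x3ff = 0x6e  ←
chan:2 @ bit 2 → (0xc6e9>>2)&0x3 = 0x2
opcode:2 @ bit 0 → (0xc6e9>>0)&0x3 = 0x1

110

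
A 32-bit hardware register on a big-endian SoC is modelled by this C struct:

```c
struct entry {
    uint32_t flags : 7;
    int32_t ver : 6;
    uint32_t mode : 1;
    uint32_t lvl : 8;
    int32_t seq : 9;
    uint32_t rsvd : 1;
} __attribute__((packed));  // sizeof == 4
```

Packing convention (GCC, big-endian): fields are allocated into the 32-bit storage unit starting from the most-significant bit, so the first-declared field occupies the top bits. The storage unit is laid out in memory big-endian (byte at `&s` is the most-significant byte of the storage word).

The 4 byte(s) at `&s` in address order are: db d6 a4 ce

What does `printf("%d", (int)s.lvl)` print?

169

[0]=0xdb [1]=0xd6 [2]=0xa4 [3]=0xce (big-endian) → word 0xdbd6a4ce
flags:7 @ bit 25 → (0xdbd6a4ce>>25)&0x7f = 0x6d
ver:6 @ bit 19 → (0xdbd6a4ce>>19)&0x3f = 0x3a
mode:1 @ bit 18 → (0xdbd6a4ce>>18)&0x1 = 0x1
lvl:8 @ bit 10 → (0xdbd6a4ce>>10)&0xff = 0xa9  ←
seq:9 @ bit 1 → (0xdbd6a4ce>>1)&0x1ff = 0x67
rsvd:1 @ bit 0 → (0xdbd6a4ce>>0)&0x1 = 0x0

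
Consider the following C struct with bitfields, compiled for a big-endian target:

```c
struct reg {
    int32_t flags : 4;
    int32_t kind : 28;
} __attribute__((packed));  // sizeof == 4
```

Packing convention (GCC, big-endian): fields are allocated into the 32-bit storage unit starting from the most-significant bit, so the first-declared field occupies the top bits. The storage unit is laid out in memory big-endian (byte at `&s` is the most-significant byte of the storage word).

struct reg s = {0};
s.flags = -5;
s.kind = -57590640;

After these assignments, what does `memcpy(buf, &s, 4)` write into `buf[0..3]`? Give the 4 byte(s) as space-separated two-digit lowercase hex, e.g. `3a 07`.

bc 91 3c 90

flags (4b) val=-5 bits=0xb at bit 28: 0xb0000000
kind (28b) val=-57590640 bits=0xc913c90 at bit 0: 0xbc913c90
word = 0xbc913c90 → big-endian bytes:
  [0]=0xbc  [1]=0x91  [2]=0x3c  [3]=0x90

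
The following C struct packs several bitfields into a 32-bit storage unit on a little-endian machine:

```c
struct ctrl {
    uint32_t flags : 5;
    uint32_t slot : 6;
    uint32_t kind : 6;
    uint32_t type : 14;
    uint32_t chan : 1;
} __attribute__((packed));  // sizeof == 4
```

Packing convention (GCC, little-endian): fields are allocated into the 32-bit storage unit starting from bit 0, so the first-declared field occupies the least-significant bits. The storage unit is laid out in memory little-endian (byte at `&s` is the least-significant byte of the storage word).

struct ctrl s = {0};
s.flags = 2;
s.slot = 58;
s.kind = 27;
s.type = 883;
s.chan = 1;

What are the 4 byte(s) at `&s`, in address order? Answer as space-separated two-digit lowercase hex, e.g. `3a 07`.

flags (5b) val=2 bits=0x2 at bit 0: 0x00000002
slot (6b) val=58 bits=0x3a at bit 5: 0x00000742
kind (6b) val=27 bits=0x1b at bit 11: 0x0000df42
type (14b) val=883 bits=0x373 at bit 17: 0x06e6df42
chan (1b) val=1 bits=0x1 at bit 31: 0x86e6df42
word = 0x86e6df42 → little-endian bytes:
  [0]=0x42  [1]=0xdf  [2]=0xe6  [3]=0x86

42 df e6 86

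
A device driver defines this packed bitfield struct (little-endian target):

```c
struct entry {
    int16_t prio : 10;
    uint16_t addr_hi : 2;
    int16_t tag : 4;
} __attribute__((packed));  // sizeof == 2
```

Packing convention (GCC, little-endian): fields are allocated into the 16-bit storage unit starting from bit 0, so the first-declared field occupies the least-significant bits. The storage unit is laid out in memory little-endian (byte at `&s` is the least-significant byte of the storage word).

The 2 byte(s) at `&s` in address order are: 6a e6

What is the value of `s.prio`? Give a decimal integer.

[0]=0x6a [1]=0xe6 (little-endian) → word 0xe66a
prio [0+:10] = (word>>0) & 0x3ff = 618  ←
addr_hi [10+:2] = (word>>10) & 0x3 = 1
tag [12+:4] = (word>>12) & 0xf = 14
prio signed 10b, MSB=1: 618 - 1024 = -406

-406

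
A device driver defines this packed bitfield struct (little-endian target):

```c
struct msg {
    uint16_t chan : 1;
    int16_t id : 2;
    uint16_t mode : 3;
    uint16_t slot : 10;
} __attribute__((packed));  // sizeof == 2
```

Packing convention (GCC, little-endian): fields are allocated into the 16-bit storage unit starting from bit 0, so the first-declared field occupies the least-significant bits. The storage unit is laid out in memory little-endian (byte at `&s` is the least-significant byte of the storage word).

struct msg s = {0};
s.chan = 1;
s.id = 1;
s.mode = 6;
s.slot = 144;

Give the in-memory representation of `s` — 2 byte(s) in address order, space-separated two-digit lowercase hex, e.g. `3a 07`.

chan:1 = 1 → 0x1 << 0 → word 0x0001
id:2 = 1 → 0x1 << 1 → word 0x0003
mode:3 = 6 → 0x6 << 3 → word 0x0033
slot:10 = 144 → 0x90 << 6 → word 0x2433
word = 0x2433 → little-endian bytes:
  [0]=0x33  [1]=0x24

33 24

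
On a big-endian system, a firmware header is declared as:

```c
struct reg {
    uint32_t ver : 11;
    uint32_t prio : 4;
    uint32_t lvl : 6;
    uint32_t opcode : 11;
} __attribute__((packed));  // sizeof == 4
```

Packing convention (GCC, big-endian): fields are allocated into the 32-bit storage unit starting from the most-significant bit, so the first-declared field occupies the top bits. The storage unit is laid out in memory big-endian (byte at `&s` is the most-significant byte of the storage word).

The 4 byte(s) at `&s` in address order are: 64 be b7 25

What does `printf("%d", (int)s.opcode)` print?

[0]=0x64 [1]=0xbe [2]=0xb7 [3]=0x25 (big-endian) → word 0x64beb725
ver:11 @ bit 21 → (0x64beb725>>21)&0x7ff = 0x325
prio:4 @ bit 17 → (0x64beb725>>17)&0xf = 0xf
lvl:6 @ bit 11 → (0x64beb725>>11)&0x3f = 0x16
opcode:11 @ bit 0 → (0x64beb725>>0)&0x7ff = 0x725  ←

1829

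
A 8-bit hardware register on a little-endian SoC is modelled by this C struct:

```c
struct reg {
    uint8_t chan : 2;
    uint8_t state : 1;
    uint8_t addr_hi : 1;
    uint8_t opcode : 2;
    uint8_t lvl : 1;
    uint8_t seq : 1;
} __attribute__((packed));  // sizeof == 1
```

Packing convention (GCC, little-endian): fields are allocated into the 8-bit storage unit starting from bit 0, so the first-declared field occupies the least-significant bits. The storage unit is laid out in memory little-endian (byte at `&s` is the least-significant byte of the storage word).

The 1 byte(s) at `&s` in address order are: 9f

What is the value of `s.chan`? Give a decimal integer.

3

[0]=0x9f (little-endian) → word 0x9f
chan [0+:2] = (word>>0) & 0x3 = 3  ←
state [2+:1] = (word>>2) & 0x1 = 1
addr_hi [3+:1] = (word>>3) & 0x1 = 1
opcode [4+:2] = (word>>4) & 0x3 = 1
lvl [6+:1] = (word>>6) & 0x1 = 0
seq [7+:1] = (word>>7) & 0x1 = 1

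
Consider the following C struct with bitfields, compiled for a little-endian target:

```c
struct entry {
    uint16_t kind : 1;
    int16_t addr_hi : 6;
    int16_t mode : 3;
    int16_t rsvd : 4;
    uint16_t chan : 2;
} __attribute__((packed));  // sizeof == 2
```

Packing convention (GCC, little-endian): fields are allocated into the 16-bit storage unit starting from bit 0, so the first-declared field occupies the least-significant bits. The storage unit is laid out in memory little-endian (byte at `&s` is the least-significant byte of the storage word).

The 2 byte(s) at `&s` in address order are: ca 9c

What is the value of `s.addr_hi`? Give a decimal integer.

[0]=0xca [1]=0x9c (little-endian) → word 0x9cca
kind:1 @ bit 0 → (0x9cca>>0)&0x1 = 0x0
addr_hi:6 @ bit 1 → (0x9cca>>1)&0x3f = 0x25  ←
mode:3 @ bit 7 → (0x9cca>>7)&0x7 = 0x1
rsvd:4 @ bit 10 → (0x9cca>>10)&0xf = 0x7
chan:2 @ bit 14 → (0x9cca>>14)&0x3 = 0x2
addr_hi signed 6b, MSB=1: 37 - 64 = -27

-27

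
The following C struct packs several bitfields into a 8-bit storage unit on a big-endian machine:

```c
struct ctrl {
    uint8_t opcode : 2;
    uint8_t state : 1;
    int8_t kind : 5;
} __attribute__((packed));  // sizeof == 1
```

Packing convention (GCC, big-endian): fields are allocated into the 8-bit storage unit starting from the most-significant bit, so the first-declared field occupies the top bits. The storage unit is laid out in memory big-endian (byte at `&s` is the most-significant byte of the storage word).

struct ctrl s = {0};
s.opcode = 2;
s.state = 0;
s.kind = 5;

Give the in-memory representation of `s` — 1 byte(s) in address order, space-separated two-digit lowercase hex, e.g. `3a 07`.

[6+:2] opcode=2 & 0x3 = 0x2; word=0x80
[5+:1] state=0 & 0x1 = 0x0; word=0x80
[0+:5] kind=5 & 0x1f = 0x5; word=0x85
word = 0x85 → big-endian bytes:
  [0]=0x85

85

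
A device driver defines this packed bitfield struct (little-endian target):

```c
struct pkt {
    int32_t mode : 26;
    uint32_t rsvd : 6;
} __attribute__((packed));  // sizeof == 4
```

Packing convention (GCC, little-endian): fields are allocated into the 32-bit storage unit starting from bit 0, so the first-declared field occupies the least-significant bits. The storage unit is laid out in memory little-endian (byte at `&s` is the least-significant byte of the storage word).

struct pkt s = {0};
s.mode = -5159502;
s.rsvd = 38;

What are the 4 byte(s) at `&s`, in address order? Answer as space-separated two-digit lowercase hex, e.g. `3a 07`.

b2 45 b1 9b

mode:26 = -5159502 → 0x3b145b2 << 0 → word 0x03b145b2
rsvd:6 = 38 → 0x26 << 26 → word 0x9bb145b2
word = 0x9bb145b2 → little-endian bytes:
  [0]=0xb2  [1]=0x45  [2]=0xb1  [3]=0x9b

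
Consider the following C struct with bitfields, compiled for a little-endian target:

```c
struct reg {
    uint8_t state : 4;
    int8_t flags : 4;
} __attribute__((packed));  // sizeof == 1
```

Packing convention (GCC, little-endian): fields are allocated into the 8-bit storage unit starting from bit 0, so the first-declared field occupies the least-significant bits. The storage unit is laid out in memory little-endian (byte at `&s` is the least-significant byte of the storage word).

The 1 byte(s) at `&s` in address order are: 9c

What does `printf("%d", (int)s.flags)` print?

-7

[0]=0x9c (little-endian) → word 0x9c
state:4 @ bit 0 → (0x9c>>0)&0xf = 0xc
flags:4 @ bit 4 → (0x9c>>4)&0xf = 0x9  ←
flags signed 4b, MSB=1: 9 - 16 = -7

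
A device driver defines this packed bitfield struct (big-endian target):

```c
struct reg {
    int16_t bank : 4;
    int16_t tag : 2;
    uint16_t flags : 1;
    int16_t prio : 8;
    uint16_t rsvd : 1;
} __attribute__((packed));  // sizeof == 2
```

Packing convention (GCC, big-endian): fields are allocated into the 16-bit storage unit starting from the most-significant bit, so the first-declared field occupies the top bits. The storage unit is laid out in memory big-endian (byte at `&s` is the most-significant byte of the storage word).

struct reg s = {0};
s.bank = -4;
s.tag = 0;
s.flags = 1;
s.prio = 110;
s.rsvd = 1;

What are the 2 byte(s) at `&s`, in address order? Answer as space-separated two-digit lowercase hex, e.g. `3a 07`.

bank:4 = -4 → 0xc << 12 → word 0xc000
tag:2 = 0 → 0x0 << 10 → word 0xc000
flags:1 = 1 → 0x1 << 9 → word 0xc200
prio:8 = 110 → 0x6e << 1 → word 0xc2dc
rsvd:1 = 1 → 0x1 << 0 → word 0xc2dd
word = 0xc2dd → big-endian bytes:
  [0]=0xc2  [1]=0xdd

c2 dd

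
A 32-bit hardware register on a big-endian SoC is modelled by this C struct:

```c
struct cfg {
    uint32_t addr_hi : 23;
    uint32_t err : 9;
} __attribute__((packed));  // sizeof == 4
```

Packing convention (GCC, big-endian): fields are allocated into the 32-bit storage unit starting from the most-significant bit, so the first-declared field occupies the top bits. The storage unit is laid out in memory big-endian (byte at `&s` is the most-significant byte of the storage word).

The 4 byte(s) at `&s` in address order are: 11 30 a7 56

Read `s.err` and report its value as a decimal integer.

342

[0]=0x11 [1]=0x30 [2]=0xa7 [3]=0x56 (big-endian) → word 0x1130a756
addr_hi:23 @ bit 9 → (0x1130a756>>9)&0x7fffff = 0x89853
err:9 @ bit 0 → (0x1130a756>>0)&0x1ff = 0x156  ←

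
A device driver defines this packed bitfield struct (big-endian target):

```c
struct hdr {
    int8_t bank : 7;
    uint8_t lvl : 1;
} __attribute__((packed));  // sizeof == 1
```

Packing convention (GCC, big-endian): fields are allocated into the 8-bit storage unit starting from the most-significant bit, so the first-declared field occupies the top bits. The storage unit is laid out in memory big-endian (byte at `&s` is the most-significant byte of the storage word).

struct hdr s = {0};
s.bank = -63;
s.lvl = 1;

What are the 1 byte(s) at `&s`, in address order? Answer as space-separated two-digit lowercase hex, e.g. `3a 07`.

[1+:7] bank=-63 & 0x7f = 0x41; word=0x82
[0+:1] lvl=1 & 0x1 = 0x1; word=0x83
word = 0x83 → big-endian bytes:
  [0]=0x83

83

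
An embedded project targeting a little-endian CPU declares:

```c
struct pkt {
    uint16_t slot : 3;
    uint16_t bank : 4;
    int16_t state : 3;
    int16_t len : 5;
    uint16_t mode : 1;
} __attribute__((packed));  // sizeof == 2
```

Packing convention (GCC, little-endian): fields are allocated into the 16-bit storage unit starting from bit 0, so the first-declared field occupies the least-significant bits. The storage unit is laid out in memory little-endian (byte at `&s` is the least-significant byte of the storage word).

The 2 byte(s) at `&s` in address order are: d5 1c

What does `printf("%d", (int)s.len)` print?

[0]=0xd5 [1]=0x1c (little-endian) → word 0x1cd5
slot:3 @ bit 0 → (0x1cd5>>0)&0x7 = 0x5
bank:4 @ bit 3 → (0x1cd5>>3)&0xf = 0xa
state:3 @ bit 7 → (0x1cd5>>7)&0x7 = 0x1
len:5 @ bit 10 → (0x1cd5>>10)&0x1f = 0x7  ←
mode:1 @ bit 15 → (0x1cd5>>15)&0x1 = 0x0
len signed 5b, MSB=0: value = 7

7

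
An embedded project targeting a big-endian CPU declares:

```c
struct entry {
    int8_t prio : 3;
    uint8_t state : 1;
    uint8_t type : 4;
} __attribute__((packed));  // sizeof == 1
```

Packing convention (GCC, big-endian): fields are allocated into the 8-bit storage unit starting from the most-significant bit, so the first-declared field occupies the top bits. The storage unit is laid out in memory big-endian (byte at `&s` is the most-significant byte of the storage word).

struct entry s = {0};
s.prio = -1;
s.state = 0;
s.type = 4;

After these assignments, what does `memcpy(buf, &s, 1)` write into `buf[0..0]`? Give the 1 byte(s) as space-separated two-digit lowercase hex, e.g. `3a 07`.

e4

prio (3b) val=-1 bits=0x7 at bit 5: 0xe0
state (1b) val=0 bits=0x0 at bit 4: 0xe0
type (4b) val=4 bits=0x4 at bit 0: 0xe4
word = 0xe4 → big-endian bytes:
  [0]=0xe4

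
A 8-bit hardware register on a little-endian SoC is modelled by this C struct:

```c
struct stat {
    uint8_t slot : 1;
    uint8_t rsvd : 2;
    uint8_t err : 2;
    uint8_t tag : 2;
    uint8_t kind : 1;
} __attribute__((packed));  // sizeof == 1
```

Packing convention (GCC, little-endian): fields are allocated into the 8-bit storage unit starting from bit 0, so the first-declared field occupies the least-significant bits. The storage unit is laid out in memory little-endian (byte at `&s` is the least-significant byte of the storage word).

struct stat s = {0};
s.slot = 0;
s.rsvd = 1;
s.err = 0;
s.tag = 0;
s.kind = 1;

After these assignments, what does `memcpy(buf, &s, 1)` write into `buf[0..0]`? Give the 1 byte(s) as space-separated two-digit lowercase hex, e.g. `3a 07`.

82

slot (1b) val=0 bits=0x0 at bit 0: 0x00
rsvd (2b) val=1 bits=0x1 at bit 1: 0x02
err (2b) val=0 bits=0x0 at bit 3: 0x02
tag (2b) val=0 bits=0x0 at bit 5: 0x02
kind (1b) val=1 bits=0x1 at bit 7: 0x82
word = 0x82 → little-endian bytes:
  [0]=0x82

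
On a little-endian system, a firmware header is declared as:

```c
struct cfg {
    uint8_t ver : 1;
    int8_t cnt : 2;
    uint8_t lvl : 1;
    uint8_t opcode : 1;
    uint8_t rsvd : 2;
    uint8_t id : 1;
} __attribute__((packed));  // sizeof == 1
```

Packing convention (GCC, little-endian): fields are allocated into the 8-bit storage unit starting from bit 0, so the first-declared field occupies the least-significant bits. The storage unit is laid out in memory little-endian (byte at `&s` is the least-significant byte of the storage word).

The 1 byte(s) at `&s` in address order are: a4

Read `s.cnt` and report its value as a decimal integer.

-2

[0]=0xa4 (little-endian) → word 0xa4
ver [0+:1] = (word>>0) & 0x1 = 0
cnt [1+:2] = (word>>1) & 0x3 = 2  ←
lvl [3+:1] = (word>>3) & 0x1 = 0
opcode [4+:1] = (word>>4) & 0x1 = 0
rsvd [5+:2] = (word>>5) & 0x3 = 1
id [7+:1] = (word>>7) & 0x1 = 1
cnt signed 2b, MSB=1: 2 - 4 = -2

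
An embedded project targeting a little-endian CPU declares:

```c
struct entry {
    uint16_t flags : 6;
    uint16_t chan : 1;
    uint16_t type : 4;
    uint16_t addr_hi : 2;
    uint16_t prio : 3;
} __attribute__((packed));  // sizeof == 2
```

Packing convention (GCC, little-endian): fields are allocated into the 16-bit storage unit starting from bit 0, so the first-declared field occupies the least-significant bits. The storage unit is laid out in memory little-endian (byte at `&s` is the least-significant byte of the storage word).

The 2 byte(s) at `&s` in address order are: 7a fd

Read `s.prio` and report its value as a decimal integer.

7

[0]=0x7a [1]=0xfd (little-endian) → word 0xfd7a
flags [0+:6] = (word>>0) & 0x3f = 58
chan [6+:1] = (word>>6) & 0x1 = 1
type [7+:4] = (word>>7) & 0xf = 10
addr_hi [11+:2] = (word>>11) & 0x3 = 3
prio [13+:3] = (word>>13) & 0x7 = 7  ←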